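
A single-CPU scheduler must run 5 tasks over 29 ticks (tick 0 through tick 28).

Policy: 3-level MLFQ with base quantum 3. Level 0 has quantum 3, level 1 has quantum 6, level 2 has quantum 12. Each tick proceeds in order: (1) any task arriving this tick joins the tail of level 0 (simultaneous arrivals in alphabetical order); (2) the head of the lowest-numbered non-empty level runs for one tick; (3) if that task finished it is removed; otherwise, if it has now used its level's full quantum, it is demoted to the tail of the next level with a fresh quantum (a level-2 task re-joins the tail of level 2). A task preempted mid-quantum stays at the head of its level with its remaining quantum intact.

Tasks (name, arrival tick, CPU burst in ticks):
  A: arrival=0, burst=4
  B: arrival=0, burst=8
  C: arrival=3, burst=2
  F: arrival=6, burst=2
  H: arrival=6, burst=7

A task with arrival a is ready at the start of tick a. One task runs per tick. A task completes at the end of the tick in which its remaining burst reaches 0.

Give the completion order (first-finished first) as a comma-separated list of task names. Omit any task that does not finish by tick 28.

t=0: L0/L1/L2 = AB/-/- → run A
t=1: L0/L1/L2 = AB/-/- → run A
t=2: L0/L1/L2 = AB/-/- → run A
t=3: L0/L1/L2 = BC/A/- → run B
t=4: L0/L1/L2 = BC/A/- → run B
t=5: L0/L1/L2 = BC/A/- → run B
t=6: L0/L1/L2 = CFH/AB/- → run C
t=7: L0/L1/L2 = CFH/AB/- → run C
t=8: L0/L1/L2 = FH/AB/- → run F
t=9: L0/L1/L2 = FH/AB/- → run F
t=10: L0/L1/L2 = H/AB/- → run H
t=11: L0/L1/L2 = H/AB/- → run H
t=12: L0/L1/L2 = H/AB/- → run H
t=13: L0/L1/L2 = -/ABH/- → run A
t=14: L0/L1/L2 = -/BH/- → run B
t=15: L0/L1/L2 = -/BH/- → run B
t=16: L0/L1/L2 = -/BH/- → run B
t=17: L0/L1/L2 = -/BH/- → run B
t=18: L0/L1/L2 = -/BH/- → run B
t=19: L0/L1/L2 = -/H/- → run H
t=20: L0/L1/L2 = -/H/- → run H
t=21: L0/L1/L2 = -/H/- → run H
t=22: L0/L1/L2 = -/H/- → run H
t=23: (idle)
t=24: (idle)
t=25: (idle)
t=26: (idle)
t=27: (idle)
t=28: (idle)

completion order = C, F, A, B, H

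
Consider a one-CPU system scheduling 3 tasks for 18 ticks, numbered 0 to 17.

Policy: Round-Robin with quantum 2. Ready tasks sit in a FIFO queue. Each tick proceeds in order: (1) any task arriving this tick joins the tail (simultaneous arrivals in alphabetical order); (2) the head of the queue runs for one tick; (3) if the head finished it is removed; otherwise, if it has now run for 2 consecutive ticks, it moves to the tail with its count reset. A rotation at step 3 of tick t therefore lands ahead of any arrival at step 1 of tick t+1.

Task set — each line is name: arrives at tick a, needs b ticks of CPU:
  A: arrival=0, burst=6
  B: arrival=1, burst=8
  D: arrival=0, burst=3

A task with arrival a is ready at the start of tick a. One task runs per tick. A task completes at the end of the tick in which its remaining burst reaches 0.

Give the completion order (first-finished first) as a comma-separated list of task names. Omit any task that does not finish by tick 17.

completion order = D, A, B

t=0: queue=[A,D] q_used=0 → run A
t=1: queue=[A,D,B] q_used=1 → run A
t=2: queue=[D,B,A] q_used=0 → run D
t=3: queue=[D,B,A] q_used=1 → run D
t=4: queue=[B,A,D] q_used=0 → run B
t=5: queue=[B,A,D] q_used=1 → run B
t=6: queue=[A,D,B] q_used=0 → run A
t=7: queue=[A,D,B] q_used=1 → run A
t=8: queue=[D,B,A] q_used=0 → run D
t=9: queue=[B,A] q_used=0 → run B
t=10: queue=[B,A] q_used=1 → run B
t=11: queue=[A,B] q_used=0 → run A
t=12: queue=[A,B] q_used=1 → run A
t=13: queue=[B] q_used=0 → run B
t=14: queue=[B] q_used=1 → run B
t=15: queue=[B] q_used=0 → run B
t=16: queue=[B] q_used=1 → run B
t=17: (idle)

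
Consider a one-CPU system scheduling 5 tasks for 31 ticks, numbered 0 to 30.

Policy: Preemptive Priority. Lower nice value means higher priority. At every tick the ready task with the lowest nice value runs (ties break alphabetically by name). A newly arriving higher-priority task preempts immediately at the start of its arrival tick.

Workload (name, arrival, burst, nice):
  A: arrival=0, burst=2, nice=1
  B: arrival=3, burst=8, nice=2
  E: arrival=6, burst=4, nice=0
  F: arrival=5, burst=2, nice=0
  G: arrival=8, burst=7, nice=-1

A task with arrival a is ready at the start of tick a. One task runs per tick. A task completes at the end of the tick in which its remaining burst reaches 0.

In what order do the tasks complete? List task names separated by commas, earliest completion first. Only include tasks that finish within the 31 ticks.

completion order = A, G, E, F, B

t=0: ready={A} → run A
t=1: ready={A} → run A
t=2: (idle)
t=3: ready={B} → run B
t=4: ready={B} → run B
t=5: ready={B,F} → run F
t=6: ready={B,E,F} → run E
t=7: ready={B,E,F} → run E
t=8: ready={B,E,F,G} → run G
t=9: ready={B,E,F,G} → run G
t=10: ready={B,E,F,G} → run G
t=11: ready={B,E,F,G} → run G
t=12: ready={B,E,F,G} → run G
t=13: ready={B,E,F,G} → run G
t=14: ready={B,E,F,G} → run G
t=15: ready={B,E,F} → run E
t=16: ready={B,E,F} → run E
t=17: ready={B,F} → run F
t=18: ready={B} → run B
t=19: ready={B} → run B
t=20: ready={B} → run B
t=21: ready={B} → run B
t=22: ready={B} → run B
t=23: ready={B} → run B
t=24: (idle)
t=25: (idle)
t=26: (idle)
t=27: (idle)
t=28: (idle)
t=29: (idle)
t=30: (idle)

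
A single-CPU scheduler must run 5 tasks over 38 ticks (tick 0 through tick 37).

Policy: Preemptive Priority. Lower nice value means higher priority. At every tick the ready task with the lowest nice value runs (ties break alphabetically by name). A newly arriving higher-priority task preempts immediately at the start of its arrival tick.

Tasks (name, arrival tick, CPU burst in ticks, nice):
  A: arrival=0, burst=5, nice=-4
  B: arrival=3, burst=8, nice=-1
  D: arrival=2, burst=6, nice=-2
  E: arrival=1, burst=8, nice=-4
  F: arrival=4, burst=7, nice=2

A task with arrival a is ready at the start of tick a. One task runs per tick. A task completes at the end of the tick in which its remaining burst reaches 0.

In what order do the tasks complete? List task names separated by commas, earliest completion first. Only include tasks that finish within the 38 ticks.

completion order = A, E, D, B, F

t=0: ready={A} → run A
t=1: ready={A,E} → run A
t=2: ready={A,D,E} → run A
t=3: ready={A,B,D,E} → run A
t=4: ready={A,B,D,E,F} → run A
t=5: ready={B,D,E,F} → run E
t=6: ready={B,D,E,F} → run E
t=7: ready={B,D,E,F} → run E
t=8: ready={B,D,E,F} → run E
t=9: ready={B,D,E,F} → run E
t=10: ready={B,D,E,F} → run E
t=11: ready={B,D,E,F} → run E
t=12: ready={B,D,E,F} → run E
t=13: ready={B,D,F} → run D
t=14: ready={B,D,F} → run D
t=15: ready={B,D,F} → run D
t=16: ready={B,D,F} → run D
t=17: ready={B,D,F} → run D
t=18: ready={B,D,F} → run D
t=19: ready={B,F} → run B
t=20: ready={B,F} → run B
t=21: ready={B,F} → run B
t=22: ready={B,F} → run B
t=23: ready={B,F} → run B
t=24: ready={B,F} → run B
t=25: ready={B,F} → run B
t=26: ready={B,F} → run B
t=27: ready={F} → run F
t=28: ready={F} → run F
t=29: ready={F} → run F
t=30: ready={F} → run F
t=31: ready={F} → run F
t=32: ready={F} → run F
t=33: ready={F} → run F
t=34: (idle)
t=35: (idle)
t=36: (idle)
t=37: (idle)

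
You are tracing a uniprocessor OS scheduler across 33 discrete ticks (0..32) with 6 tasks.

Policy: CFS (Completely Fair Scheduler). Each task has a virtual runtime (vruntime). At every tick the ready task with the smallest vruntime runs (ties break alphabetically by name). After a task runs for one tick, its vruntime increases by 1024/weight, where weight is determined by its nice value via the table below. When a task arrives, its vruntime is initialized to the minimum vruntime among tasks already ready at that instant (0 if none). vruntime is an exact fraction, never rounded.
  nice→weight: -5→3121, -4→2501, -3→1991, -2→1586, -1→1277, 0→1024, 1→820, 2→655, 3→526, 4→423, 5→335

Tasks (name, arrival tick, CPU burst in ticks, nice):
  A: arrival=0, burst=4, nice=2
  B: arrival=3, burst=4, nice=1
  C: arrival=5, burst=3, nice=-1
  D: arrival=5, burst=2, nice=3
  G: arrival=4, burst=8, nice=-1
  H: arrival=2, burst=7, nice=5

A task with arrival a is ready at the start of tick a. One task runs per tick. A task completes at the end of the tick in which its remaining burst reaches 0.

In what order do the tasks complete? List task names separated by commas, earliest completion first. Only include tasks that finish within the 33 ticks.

completion order = A, C, D, B, G, H

t=0: vr[A=0] → run A
t=1: vr[A=1024/655] → run A
t=2: vr[A=2048/655 H=2048/655] → run A
t=3: vr[A=3072/655 B=2048/655 H=2048/655] → run B
t=4: vr[A=3072/655 B=117504/26855 G=2048/655 H=2048/655] → run G
t=5: vr[A=3072/655 B=117504/26855 C=2048/655 D=2048/655 G=3286016/836435 H=2048/655] → run C
t=6: vr[A=3072/655 B=117504/26855 C=3286016/836435 D=2048/655 G=3286016/836435 H=2048/655] → run D
t=7: vr[A=3072/655 B=117504/26855 C=3286016/836435 D=873984/172265 G=3286016/836435 H=2048/655] → run H
t=8: vr[A=3072/655 B=117504/26855 C=3286016/836435 D=873984/172265 G=3286016/836435 H=54272/8777] → run C
t=9: vr[A=3072/655 B=117504/26855 C=3956736/836435 D=873984/172265 G=3286016/836435 H=54272/8777] → run G
t=10: vr[A=3072/655 B=117504/26855 C=3956736/836435 D=873984/172265 G=3956736/836435 H=54272/8777] → run B
t=11: vr[A=3072/655 B=30208/5371 C=3956736/836435 D=873984/172265 G=3956736/836435 H=54272/8777] → run A
t=12: vr[B=30208/5371 C=3956736/836435 D=873984/172265 G=3956736/836435 H=54272/8777] → run C
t=13: vr[B=30208/5371 D=873984/172265 G=3956736/836435 H=54272/8777] → run G
t=14: vr[B=30208/5371 D=873984/172265 G=4627456/836435 H=54272/8777] → run D
t=15: vr[B=30208/5371 G=4627456/836435 H=54272/8777] → run G
t=16: vr[B=30208/5371 G=5298176/836435 H=54272/8777] → run B
t=17: vr[B=184576/26855 G=5298176/836435 H=54272/8777] → run H
t=18: vr[B=184576/26855 G=5298176/836435 H=405504/43885] → run G
t=19: vr[B=184576/26855 G=5968896/836435 H=405504/43885] → run B
t=20: vr[G=5968896/836435 H=405504/43885] → run G
t=21: vr[G=6639616/836435 H=405504/43885] → run G
t=22: vr[G=7310336/836435 H=405504/43885] → run G
t=23: vr[H=405504/43885] → run H
t=24: vr[H=539648/43885] → run H
t=25: vr[H=673792/43885] → run H
t=26: vr[H=807936/43885] → run H
t=27: vr[H=188416/8777] → run H
t=28: (idle)
t=29: (idle)
t=30: (idle)
t=31: (idle)
t=32: (idle)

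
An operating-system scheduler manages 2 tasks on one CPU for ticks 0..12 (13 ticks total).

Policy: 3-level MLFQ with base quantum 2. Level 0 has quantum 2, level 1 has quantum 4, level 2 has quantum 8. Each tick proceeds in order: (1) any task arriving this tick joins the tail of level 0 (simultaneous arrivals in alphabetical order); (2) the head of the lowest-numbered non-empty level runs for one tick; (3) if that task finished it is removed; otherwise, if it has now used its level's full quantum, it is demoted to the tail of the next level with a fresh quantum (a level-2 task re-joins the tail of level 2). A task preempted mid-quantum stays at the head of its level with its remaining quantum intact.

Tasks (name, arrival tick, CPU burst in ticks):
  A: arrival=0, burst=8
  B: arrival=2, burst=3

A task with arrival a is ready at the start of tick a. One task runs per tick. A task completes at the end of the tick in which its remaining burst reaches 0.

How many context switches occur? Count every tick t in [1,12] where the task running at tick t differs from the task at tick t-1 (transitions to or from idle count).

t=0: L0/L1/L2 = A/-/- → run A
t=1: L0/L1/L2 = A/-/- → run A
t=2: L0/L1/L2 = B/A/- → run B
t=3: L0/L1/L2 = B/A/- → run B
t=4: L0/L1/L2 = -/AB/- → run A
t=5: L0/L1/L2 = -/AB/- → run A
t=6: L0/L1/L2 = -/AB/- → run A
t=7: L0/L1/L2 = -/AB/- → run A
t=8: L0/L1/L2 = -/B/A → run B
t=9: L0/L1/L2 = -/-/A → run A
t=10: L0/L1/L2 = -/-/A → run A
t=11: (idle)
t=12: (idle)

context switches = 5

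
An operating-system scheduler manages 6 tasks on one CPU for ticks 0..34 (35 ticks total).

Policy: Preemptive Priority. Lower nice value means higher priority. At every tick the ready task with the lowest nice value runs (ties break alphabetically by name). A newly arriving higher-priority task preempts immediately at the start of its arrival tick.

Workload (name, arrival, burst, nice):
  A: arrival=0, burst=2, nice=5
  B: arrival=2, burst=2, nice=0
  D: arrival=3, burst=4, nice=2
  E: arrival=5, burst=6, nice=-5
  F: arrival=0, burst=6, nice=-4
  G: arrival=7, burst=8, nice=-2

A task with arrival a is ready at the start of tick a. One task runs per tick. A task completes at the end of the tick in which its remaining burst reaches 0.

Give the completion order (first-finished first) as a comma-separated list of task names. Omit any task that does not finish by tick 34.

completion order = E, F, G, B, D, A

t=0: ready={A,F} → run F
t=1: ready={A,F} → run F
t=2: ready={A,B,F} → run F
t=3: ready={A,B,D,F} → run F
t=4: ready={A,B,D,F} → run F
t=5: ready={A,B,D,E,F} → run E
t=6: ready={A,B,D,E,F} → run E
t=7: ready={A,B,D,E,F,G} → run E
t=8: ready={A,B,D,E,F,G} → run E
t=9: ready={A,B,D,E,F,G} → run E
t=10: ready={A,B,D,E,F,G} → run E
t=11: ready={A,B,D,F,G} → run F
t=12: ready={A,B,D,G} → run G
t=13: ready={A,B,D,G} → run G
t=14: ready={A,B,D,G} → run G
t=15: ready={A,B,D,G} → run G
t=16: ready={A,B,D,G} → run G
t=17: ready={A,B,D,G} → run G
t=18: ready={A,B,D,G} → run G
t=19: ready={A,B,D,G} → run G
t=20: ready={A,B,D} → run B
t=21: ready={A,B,D} → run B
t=22: ready={A,D} → run D
t=23: ready={A,D} → run D
t=24: ready={A,D} → run D
t=25: ready={A,D} → run D
t=26: ready={A} → run A
t=27: ready={A} → run A
t=28: (idle)
t=29: (idle)
t=30: (idle)
t=31: (idle)
t=32: (idle)
t=33: (idle)
t=34: (idle)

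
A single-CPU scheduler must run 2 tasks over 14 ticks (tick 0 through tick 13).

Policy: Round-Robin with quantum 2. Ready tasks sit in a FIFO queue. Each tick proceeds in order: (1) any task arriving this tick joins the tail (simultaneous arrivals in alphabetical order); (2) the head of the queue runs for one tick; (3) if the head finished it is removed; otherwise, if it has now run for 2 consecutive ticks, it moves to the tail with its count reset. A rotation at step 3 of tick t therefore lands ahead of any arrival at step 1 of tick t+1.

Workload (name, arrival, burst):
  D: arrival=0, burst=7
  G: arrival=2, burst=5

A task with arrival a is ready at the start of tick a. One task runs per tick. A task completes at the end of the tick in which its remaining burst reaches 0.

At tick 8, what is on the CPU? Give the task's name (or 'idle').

running at tick 8 = G

t=0: queue=[D] q_used=0 → run D
t=1: queue=[D] q_used=1 → run D
t=2: queue=[D,G] q_used=0 → run D
t=3: queue=[D,G] q_used=1 → run D
t=4: queue=[G,D] q_used=0 → run G
t=5: queue=[G,D] q_used=1 → run G
t=6: queue=[D,G] q_used=0 → run D
t=7: queue=[D,G] q_used=1 → run D
t=8: queue=[G,D] q_used=0 → run G
t=9: queue=[G,D] q_used=1 → run G
t=10: queue=[D,G] q_used=0 → run D
t=11: queue=[G] q_used=0 → run G
t=12: (idle)
t=13: (idle)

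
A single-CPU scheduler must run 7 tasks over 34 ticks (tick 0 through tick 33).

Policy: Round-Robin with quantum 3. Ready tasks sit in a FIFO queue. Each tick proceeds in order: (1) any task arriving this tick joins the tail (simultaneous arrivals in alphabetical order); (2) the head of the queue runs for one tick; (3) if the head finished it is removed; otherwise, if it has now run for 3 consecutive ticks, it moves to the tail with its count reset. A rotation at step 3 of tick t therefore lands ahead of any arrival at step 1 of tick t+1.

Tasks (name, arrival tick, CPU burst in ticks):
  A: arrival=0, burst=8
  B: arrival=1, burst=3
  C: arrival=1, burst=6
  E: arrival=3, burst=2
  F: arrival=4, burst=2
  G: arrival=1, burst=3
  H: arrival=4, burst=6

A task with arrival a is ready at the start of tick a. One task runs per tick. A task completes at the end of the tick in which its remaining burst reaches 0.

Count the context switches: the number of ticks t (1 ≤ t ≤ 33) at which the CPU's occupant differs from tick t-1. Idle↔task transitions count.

context switches = 11

t=0: queue=[A] q_used=0 → run A
t=1: queue=[A,B,C,G] q_used=1 → run A
t=2: queue=[A,B,C,G] q_used=2 → run A
t=3: queue=[B,C,G,A,E] q_used=0 → run B
t=4: queue=[B,C,G,A,E,F,H] q_used=1 → run B
t=5: queue=[B,C,G,A,E,F,H] q_used=2 → run B
t=6: queue=[C,G,A,E,F,H] q_used=0 → run C
t=7: queue=[C,G,A,E,F,H] q_used=1 → run C
t=8: queue=[C,G,A,E,F,H] q_used=2 → run C
t=9: queue=[G,A,E,F,H,C] q_used=0 → run G
t=10: queue=[G,A,E,F,H,C] q_used=1 → run G
t=11: queue=[G,A,E,F,H,C] q_used=2 → run G
t=12: queue=[A,E,F,H,C] q_used=0 → run A
t=13: queue=[A,E,F,H,C] q_used=1 → run A
t=14: queue=[A,E,F,H,C] q_used=2 → run A
t=15: queue=[E,F,H,C,A] q_used=0 → run E
t=16: queue=[E,F,H,C,A] q_used=1 → run E
t=17: queue=[F,H,C,A] q_used=0 → run F
t=18: queue=[F,H,C,A] q_used=1 → run F
t=19: queue=[H,C,A] q_used=0 → run H
t=20: queue=[H,C,A] q_used=1 → run H
t=21: queue=[H,C,A] q_used=2 → run H
t=22: queue=[C,A,H] q_used=0 → run C
t=23: queue=[C,A,H] q_used=1 → run C
t=24: queue=[C,A,H] q_used=2 → run C
t=25: queue=[A,H] q_used=0 → run A
t=26: queue=[A,H] q_used=1 → run A
t=27: queue=[H] q_used=0 → run H
t=28: queue=[H] q_used=1 → run H
t=29: queue=[H] q_used=2 → run H
t=30: (idle)
t=31: (idle)
t=32: (idle)
t=33: (idle)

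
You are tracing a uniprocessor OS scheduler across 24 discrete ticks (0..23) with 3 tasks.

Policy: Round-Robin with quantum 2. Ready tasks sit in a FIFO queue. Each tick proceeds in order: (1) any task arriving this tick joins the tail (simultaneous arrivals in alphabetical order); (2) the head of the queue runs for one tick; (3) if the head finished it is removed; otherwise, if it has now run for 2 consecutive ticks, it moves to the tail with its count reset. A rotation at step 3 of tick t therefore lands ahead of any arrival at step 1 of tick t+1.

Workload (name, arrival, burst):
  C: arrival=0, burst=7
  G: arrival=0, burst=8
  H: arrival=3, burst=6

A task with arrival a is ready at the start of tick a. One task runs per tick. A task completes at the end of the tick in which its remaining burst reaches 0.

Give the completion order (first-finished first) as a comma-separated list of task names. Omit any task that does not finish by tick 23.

completion order = C, H, G

t=0: queue=[C,G] q_used=0 → run C
t=1: queue=[C,G] q_used=1 → run C
t=2: queue=[G,C] q_used=0 → run G
t=3: queue=[G,C,H] q_used=1 → run G
t=4: queue=[C,H,G] q_used=0 → run C
t=5: queue=[C,H,G] q_used=1 → run C
t=6: queue=[H,G,C] q_used=0 → run H
t=7: queue=[H,G,C] q_used=1 → run H
t=8: queue=[G,C,H] q_used=0 → run G
t=9: queue=[G,C,H] q_used=1 → run G
t=10: queue=[C,H,G] q_used=0 → run C
t=11: queue=[C,H,G] q_used=1 → run C
t=12: queue=[H,G,C] q_used=0 → run H
t=13: queue=[H,G,C] q_used=1 → run H
t=14: queue=[G,C,H] q_used=0 → run G
t=15: queue=[G,C,H] q_used=1 → run G
t=16: queue=[C,H,G] q_used=0 → run C
t=17: queue=[H,G] q_used=0 → run H
t=18: queue=[H,G] q_used=1 → run H
t=19: queue=[G] q_used=0 → run G
t=20: queue=[G] q_used=1 → run G
t=21: (idle)
t=22: (idle)
t=23: (idle)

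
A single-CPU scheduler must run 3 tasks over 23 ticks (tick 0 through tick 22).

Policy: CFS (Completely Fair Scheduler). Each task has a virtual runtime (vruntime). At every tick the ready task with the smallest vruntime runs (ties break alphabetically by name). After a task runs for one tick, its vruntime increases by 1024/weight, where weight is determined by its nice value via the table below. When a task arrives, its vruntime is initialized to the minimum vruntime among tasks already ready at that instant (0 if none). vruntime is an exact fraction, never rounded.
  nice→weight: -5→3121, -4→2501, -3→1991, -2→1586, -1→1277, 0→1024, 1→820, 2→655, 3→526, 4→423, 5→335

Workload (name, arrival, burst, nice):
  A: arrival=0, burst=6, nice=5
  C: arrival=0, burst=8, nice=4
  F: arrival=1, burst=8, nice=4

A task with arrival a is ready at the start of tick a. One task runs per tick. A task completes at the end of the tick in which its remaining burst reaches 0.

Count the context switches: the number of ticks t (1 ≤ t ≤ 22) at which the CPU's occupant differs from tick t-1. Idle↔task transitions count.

context switches = 22

t=0: vr[A=0 C=0] → run A
t=1: vr[A=1024/335 C=0 F=0] → run C
t=2: vr[A=1024/335 C=1024/423 F=0] → run F
t=3: vr[A=1024/335 C=1024/423 F=1024/423] → run C
t=4: vr[A=1024/335 C=2048/423 F=1024/423] → run F
t=5: vr[A=1024/335 C=2048/423 F=2048/423] → run A
t=6: vr[A=2048/335 C=2048/423 F=2048/423] → run C
t=7: vr[A=2048/335 C=1024/141 F=2048/423] → run F
t=8: vr[A=2048/335 C=1024/141 F=1024/141] → run A
t=9: vr[A=3072/335 C=1024/141 F=1024/141] → run C
t=10: vr[A=3072/335 C=4096/423 F=1024/141] → run F
t=11: vr[A=3072/335 C=4096/423 F=4096/423] → run A
t=12: vr[A=4096/335 C=4096/423 F=4096/423] → run C
t=13: vr[A=4096/335 C=5120/423 F=4096/423] → run F
t=14: vr[A=4096/335 C=5120/423 F=5120/423] → run C
t=15: vr[A=4096/335 C=2048/141 F=5120/423] → run F
t=16: vr[A=4096/335 C=2048/141 F=2048/141] → run A
t=17: vr[A=1024/67 C=2048/141 F=2048/141] → run C
t=18: vr[A=1024/67 C=7168/423 F=2048/141] → run F
t=19: vr[A=1024/67 C=7168/423 F=7168/423] → run A
t=20: vr[C=7168/423 F=7168/423] → run C
t=21: vr[F=7168/423] → run F
t=22: (idle)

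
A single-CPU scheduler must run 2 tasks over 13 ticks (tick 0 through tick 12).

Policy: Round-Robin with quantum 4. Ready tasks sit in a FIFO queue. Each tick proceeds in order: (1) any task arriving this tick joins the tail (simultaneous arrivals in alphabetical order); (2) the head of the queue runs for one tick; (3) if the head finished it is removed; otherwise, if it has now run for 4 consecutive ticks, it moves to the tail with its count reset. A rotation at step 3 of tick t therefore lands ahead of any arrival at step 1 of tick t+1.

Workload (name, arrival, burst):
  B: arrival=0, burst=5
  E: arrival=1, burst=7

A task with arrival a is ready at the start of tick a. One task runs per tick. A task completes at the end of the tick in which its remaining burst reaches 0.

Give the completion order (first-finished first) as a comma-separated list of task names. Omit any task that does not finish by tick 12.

t=0: queue=[B] q_used=0 → run B
t=1: queue=[B,E] q_used=1 → run B
t=2: queue=[B,E] q_used=2 → run B
t=3: queue=[B,E] q_used=3 → run B
t=4: queue=[E,B] q_used=0 → run E
t=5: queue=[E,B] q_used=1 → run E
t=6: queue=[E,B] q_used=2 → run E
t=7: queue=[E,B] q_used=3 → run E
t=8: queue=[B,E] q_used=0 → run B
t=9: queue=[E] q_used=0 → run E
t=10: queue=[E] q_used=1 → run E
t=11: queue=[E] q_used=2 → run E
t=12: (idle)

completion order = B, E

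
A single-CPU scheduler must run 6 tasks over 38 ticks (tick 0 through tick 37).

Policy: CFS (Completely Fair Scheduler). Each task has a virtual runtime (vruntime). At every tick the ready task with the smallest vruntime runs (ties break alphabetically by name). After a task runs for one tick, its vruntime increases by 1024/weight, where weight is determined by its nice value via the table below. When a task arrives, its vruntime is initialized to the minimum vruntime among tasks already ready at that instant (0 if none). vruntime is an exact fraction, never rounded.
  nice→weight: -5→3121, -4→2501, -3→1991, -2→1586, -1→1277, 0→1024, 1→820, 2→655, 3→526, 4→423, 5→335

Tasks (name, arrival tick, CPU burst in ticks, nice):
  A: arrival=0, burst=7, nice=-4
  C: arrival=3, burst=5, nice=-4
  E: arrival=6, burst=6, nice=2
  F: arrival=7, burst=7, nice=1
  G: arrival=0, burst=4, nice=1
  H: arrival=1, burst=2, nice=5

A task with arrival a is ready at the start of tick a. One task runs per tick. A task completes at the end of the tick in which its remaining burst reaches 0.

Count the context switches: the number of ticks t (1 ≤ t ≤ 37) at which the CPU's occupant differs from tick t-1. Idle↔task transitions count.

t=0: vr[A=0 G=0] → run A
t=1: vr[A=1024/2501 G=0 H=0] → run G
t=2: vr[A=1024/2501 G=256/205 H=0] → run H
t=3: vr[A=1024/2501 C=1024/2501 G=256/205 H=1024/335] → run A
t=4: vr[A=2048/2501 C=1024/2501 G=256/205 H=1024/335] → run C
t=5: vr[A=2048/2501 C=2048/2501 G=256/205 H=1024/335] → run A
t=6: vr[A=3072/2501 C=2048/2501 E=2048/2501 G=256/205 H=1024/335] → run C
t=7: vr[A=3072/2501 C=3072/2501 E=2048/2501 F=2048/2501 G=256/205 H=1024/335] → run E
t=8: vr[A=3072/2501 C=3072/2501 E=3902464/1638155 F=2048/2501 G=256/205 H=1024/335] → run F
t=9: vr[A=3072/2501 C=3072/2501 E=3902464/1638155 F=25856/12505 G=256/205 H=1024/335] → run A
t=10: vr[A=4096/2501 C=3072/2501 E=3902464/1638155 F=25856/12505 G=256/205 H=1024/335] → run C
t=11: vr[A=4096/2501 C=4096/2501 E=3902464/1638155 F=25856/12505 G=256/205 H=1024/335] → run G
t=12: vr[A=4096/2501 C=4096/2501 E=3902464/1638155 F=25856/12505 G=512/205 H=1024/335] → run A
t=13: vr[A=5120/2501 C=4096/2501 E=3902464/1638155 F=25856/12505 G=512/205 H=1024/335] → run C
t=14: vr[A=5120/2501 C=5120/2501 E=3902464/1638155 F=25856/12505 G=512/205 H=1024/335] → run A
t=15: vr[A=6144/2501 C=5120/2501 E=3902464/1638155 F=25856/12505 G=512/205 H=1024/335] → run C
t=16: vr[A=6144/2501 E=3902464/1638155 F=25856/12505 G=512/205 H=1024/335] → run F
t=17: vr[A=6144/2501 E=3902464/1638155 F=41472/12505 G=512/205 H=1024/335] → run E
t=18: vr[A=6144/2501 E=6463488/1638155 F=41472/12505 G=512/205 H=1024/335] → run A
t=19: vr[E=6463488/1638155 F=41472/12505 G=512/205 H=1024/335] → run G
t=20: vr[E=6463488/1638155 F=41472/12505 G=768/205 H=1024/335] → run H
t=21: vr[E=6463488/1638155 F=41472/12505 G=768/205] → run F
t=22: vr[E=6463488/1638155 F=57088/12505 G=768/205] → run G
t=23: vr[E=6463488/1638155 F=57088/12505] → run E
t=24: vr[E=9024512/1638155 F=57088/12505] → run F
t=25: vr[E=9024512/1638155 F=72704/12505] → run E
t=26: vr[E=11585536/1638155 F=72704/12505] → run F
t=27: vr[E=11585536/1638155 F=17664/2501] → run F
t=28: vr[E=11585536/1638155 F=103936/12505] → run E
t=29: vr[E=2829312/327631 F=103936/12505] → run F
t=30: vr[E=2829312/327631] → run E
t=31: (idle)
t=32: (idle)
t=33: (idle)
t=34: (idle)
t=35: (idle)
t=36: (idle)
t=37: (idle)

context switches = 30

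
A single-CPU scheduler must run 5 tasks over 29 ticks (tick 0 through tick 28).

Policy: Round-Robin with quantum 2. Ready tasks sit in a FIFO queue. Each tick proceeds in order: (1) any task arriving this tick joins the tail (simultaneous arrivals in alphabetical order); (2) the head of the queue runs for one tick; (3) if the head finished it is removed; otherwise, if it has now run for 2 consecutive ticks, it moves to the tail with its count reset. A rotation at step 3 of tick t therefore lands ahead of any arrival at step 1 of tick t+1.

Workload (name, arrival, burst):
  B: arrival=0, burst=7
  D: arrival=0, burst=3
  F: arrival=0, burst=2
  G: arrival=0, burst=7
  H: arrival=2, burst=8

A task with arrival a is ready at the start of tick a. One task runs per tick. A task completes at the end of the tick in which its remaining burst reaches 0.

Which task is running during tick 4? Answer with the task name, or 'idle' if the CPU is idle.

t=0: queue=[B,D,F,G] q_used=0 → run B
t=1: queue=[B,D,F,G] q_used=1 → run B
t=2: queue=[D,F,G,B,H] q_used=0 → run D
t=3: queue=[D,F,G,B,H] q_used=1 → run D
t=4: queue=[F,G,B,H,D] q_used=0 → run F
t=5: queue=[F,G,B,H,D] q_used=1 → run F
t=6: queue=[G,B,H,D] q_used=0 → run G
t=7: queue=[G,B,H,D] q_used=1 → run G
t=8: queue=[B,H,D,G] q_used=0 → run B
t=9: queue=[B,H,D,G] q_used=1 → run B
t=10: queue=[H,D,G,B] q_used=0 → run H
t=11: queue=[H,D,G,B] q_used=1 → run H
t=12: queue=[D,G,B,H] q_used=0 → run D
t=13: queue=[G,B,H] q_used=0 → run G
t=14: queue=[G,B,H] q_used=1 → run G
t=15: queue=[B,H,G] q_used=0 → run B
t=16: queue=[B,H,G] q_used=1 → run B
t=17: queue=[H,G,B] q_used=0 → run H
t=18: queue=[H,G,B] q_used=1 → run H
t=19: queue=[G,B,H] q_used=0 → run G
t=20: queue=[G,B,H] q_used=1 → run G
t=21: queue=[B,H,G] q_used=0 → run B
t=22: queue=[H,G] q_used=0 → run H
t=23: queue=[H,G] q_used=1 → run H
t=24: queue=[G,H] q_used=0 → run G
t=25: queue=[H] q_used=0 → run H
t=26: queue=[H] q_used=1 → run H
t=27: (idle)
t=28: (idle)

running at tick 4 = F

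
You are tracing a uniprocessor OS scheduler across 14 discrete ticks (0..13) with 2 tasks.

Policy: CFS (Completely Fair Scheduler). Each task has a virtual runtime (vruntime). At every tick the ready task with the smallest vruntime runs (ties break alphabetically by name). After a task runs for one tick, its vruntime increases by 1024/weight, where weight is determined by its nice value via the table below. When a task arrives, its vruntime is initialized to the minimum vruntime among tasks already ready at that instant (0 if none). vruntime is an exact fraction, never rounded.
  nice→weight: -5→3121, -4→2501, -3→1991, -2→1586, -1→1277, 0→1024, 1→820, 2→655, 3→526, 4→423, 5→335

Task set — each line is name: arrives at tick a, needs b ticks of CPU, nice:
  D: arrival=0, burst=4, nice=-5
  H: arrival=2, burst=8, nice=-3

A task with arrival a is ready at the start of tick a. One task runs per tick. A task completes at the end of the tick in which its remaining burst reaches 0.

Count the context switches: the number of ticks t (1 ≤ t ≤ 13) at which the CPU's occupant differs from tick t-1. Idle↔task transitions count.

t=0: vr[D=0] → run D
t=1: vr[D=1024/3121] → run D
t=2: vr[D=2048/3121 H=2048/3121] → run D
t=3: vr[D=3072/3121 H=2048/3121] → run H
t=4: vr[D=3072/3121 H=7273472/6213911] → run D
t=5: vr[H=7273472/6213911] → run H
t=6: vr[H=10469376/6213911] → run H
t=7: vr[H=13665280/6213911] → run H
t=8: vr[H=16861184/6213911] → run H
t=9: vr[H=20057088/6213911] → run H
t=10: vr[H=23252992/6213911] → run H
t=11: vr[H=26448896/6213911] → run H
t=12: (idle)
t=13: (idle)

context switches = 4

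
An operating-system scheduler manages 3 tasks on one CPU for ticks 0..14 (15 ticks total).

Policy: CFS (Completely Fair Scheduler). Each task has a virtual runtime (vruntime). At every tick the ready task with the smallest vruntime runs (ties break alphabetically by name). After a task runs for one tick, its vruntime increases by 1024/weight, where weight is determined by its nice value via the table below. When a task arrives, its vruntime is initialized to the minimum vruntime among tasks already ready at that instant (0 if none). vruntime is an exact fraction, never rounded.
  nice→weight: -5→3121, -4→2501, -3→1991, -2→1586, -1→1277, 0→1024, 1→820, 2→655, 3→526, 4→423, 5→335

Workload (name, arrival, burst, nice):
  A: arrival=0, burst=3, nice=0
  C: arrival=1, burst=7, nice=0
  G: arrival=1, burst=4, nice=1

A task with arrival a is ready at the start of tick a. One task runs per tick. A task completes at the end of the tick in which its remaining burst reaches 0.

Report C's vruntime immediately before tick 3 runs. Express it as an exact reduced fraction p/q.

t=0: vr[A=0] → run A
t=1: vr[A=1 C=1 G=1] → run A
t=2: vr[A=2 C=1 G=1] → run C
t=3: vr[A=2 C=2 G=1] → run G
t=4: vr[A=2 C=2 G=461/205] → run A
t=5: vr[C=2 G=461/205] → run C
t=6: vr[C=3 G=461/205] → run G
t=7: vr[C=3 G=717/205] → run C
t=8: vr[C=4 G=717/205] → run G
t=9: vr[C=4 G=973/205] → run C
t=10: vr[C=5 G=973/205] → run G
t=11: vr[C=5] → run C
t=12: vr[C=6] → run C
t=13: vr[C=7] → run C
t=14: (idle)

vruntime(C, start of tick 3) = 2/1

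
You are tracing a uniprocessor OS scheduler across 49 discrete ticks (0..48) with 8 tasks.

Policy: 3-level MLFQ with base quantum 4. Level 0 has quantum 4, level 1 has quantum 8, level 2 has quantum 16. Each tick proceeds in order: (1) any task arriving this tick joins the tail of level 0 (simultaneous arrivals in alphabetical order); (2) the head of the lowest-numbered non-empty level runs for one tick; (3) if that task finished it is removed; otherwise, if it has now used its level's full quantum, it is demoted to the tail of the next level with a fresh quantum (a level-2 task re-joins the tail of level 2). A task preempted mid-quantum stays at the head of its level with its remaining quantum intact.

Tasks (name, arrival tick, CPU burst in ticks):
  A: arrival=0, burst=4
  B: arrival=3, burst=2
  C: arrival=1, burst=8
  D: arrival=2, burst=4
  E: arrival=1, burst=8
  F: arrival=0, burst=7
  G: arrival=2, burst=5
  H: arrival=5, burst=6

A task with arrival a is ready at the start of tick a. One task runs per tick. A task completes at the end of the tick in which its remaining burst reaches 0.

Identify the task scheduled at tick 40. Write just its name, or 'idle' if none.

running at tick 40 = E

t=0: L0/L1/L2 = AF/-/- → run A
t=1: L0/L1/L2 = AFCE/-/- → run A
t=2: L0/L1/L2 = AFCEDG/-/- → run A
t=3: L0/L1/L2 = AFCEDGB/-/- → run A
t=4: L0/L1/L2 = FCEDGB/-/- → run F
t=5: L0/L1/L2 = FCEDGBH/-/- → run F
t=6: L0/L1/L2 = FCEDGBH/-/- → run F
t=7: L0/L1/L2 = FCEDGBH/-/- → run F
t=8: L0/L1/L2 = CEDGBH/F/- → run C
t=9: L0/L1/L2 = CEDGBH/F/- → run C
t=10: L0/L1/L2 = CEDGBH/F/- → run C
t=11: L0/L1/L2 = CEDGBH/F/- → run C
t=12: L0/L1/L2 = EDGBH/FC/- → run E
t=13: L0/L1/L2 = EDGBH/FC/- → run E
t=14: L0/L1/L2 = EDGBH/FC/- → run E
t=15: L0/L1/L2 = EDGBH/FC/- → run E
t=16: L0/L1/L2 = DGBH/FCE/- → run D
t=17: L0/L1/L2 = DGBH/FCE/- → run D
t=18: L0/L1/L2 = DGBH/FCE/- → run D
t=19: L0/L1/L2 = DGBH/FCE/- → run D
t=20: L0/L1/L2 = GBH/FCE/- → run G
t=21: L0/L1/L2 = GBH/FCE/- → run G
t=22: L0/L1/L2 = GBH/FCE/- → run G
t=23: L0/L1/L2 = GBH/FCE/- → run G
t=24: L0/L1/L2 = BH/FCEG/- → run B
t=25: L0/L1/L2 = BH/FCEG/- → run B
t=26: L0/L1/L2 = H/FCEG/- → run H
t=27: L0/L1/L2 = H/FCEG/- → run H
t=28: L0/L1/L2 = H/FCEG/- → run H
t=29: L0/L1/L2 = H/FCEG/- → run H
t=30: L0/L1/L2 = -/FCEGH/- → run F
t=31: L0/L1/L2 = -/FCEGH/- → run F
t=32: L0/L1/L2 = -/FCEGH/- → run F
t=33: L0/L1/L2 = -/CEGH/- → run C
t=34: L0/L1/L2 = -/CEGH/- → run C
t=35: L0/L1/L2 = -/CEGH/- → run C
t=36: L0/L1/L2 = -/CEGH/- → run C
t=37: L0/L1/L2 = -/EGH/- → run E
t=38: L0/L1/L2 = -/EGH/- → run E
t=39: L0/L1/L2 = -/EGH/- → run E
t=40: L0/L1/L2 = -/EGH/- → run E
t=41: L0/L1/L2 = -/GH/- → run G
t=42: L0/L1/L2 = -/H/- → run H
t=43: L0/L1/L2 = -/H/- → run H
t=44: (idle)
t=45: (idle)
t=46: (idle)
t=47: (idle)
t=48: (idle)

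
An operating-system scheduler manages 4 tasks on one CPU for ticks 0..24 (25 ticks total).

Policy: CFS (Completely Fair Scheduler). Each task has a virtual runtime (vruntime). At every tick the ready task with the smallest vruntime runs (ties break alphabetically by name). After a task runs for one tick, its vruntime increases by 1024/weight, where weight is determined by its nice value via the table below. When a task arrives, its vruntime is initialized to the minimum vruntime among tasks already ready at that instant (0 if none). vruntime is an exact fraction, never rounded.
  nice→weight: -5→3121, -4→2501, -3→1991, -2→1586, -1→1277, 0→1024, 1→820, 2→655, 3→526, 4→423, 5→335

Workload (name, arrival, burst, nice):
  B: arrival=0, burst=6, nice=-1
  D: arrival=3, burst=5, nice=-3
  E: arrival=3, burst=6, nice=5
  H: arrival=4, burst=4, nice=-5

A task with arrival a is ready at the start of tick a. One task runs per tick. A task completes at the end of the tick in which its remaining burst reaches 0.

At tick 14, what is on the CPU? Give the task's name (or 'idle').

t=0: vr[B=0] → run B
t=1: vr[B=1024/1277] → run B
t=2: vr[B=2048/1277] → run B
t=3: vr[B=3072/1277 D=3072/1277 E=3072/1277] → run B
t=4: vr[B=4096/1277 D=3072/1277 E=3072/1277 H=3072/1277] → run D
t=5: vr[B=4096/1277 D=7424000/2542507 E=3072/1277 H=3072/1277] → run E
t=6: vr[B=4096/1277 D=7424000/2542507 E=2336768/427795 H=3072/1277] → run H
t=7: vr[B=4096/1277 D=7424000/2542507 E=2336768/427795 H=10895360/3985517] → run H
t=8: vr[B=4096/1277 D=7424000/2542507 E=2336768/427795 H=12203008/3985517] → run D
t=9: vr[B=4096/1277 D=8731648/2542507 E=2336768/427795 H=12203008/3985517] → run H
t=10: vr[B=4096/1277 D=8731648/2542507 E=2336768/427795 H=13510656/3985517] → run B
t=11: vr[B=5120/1277 D=8731648/2542507 E=2336768/427795 H=13510656/3985517] → run H
t=12: vr[B=5120/1277 D=8731648/2542507 E=2336768/427795] → run D
t=13: vr[B=5120/1277 D=10039296/2542507 E=2336768/427795] → run D
t=14: vr[B=5120/1277 D=11346944/2542507 E=2336768/427795] → run B
t=15: vr[D=11346944/2542507 E=2336768/427795] → run D
t=16: vr[E=2336768/427795] → run E
t=17: vr[E=3644416/427795] → run E
t=18: vr[E=4952064/427795] → run E
t=19: vr[E=6259712/427795] → run E
t=20: vr[E=1513472/85559] → run E
t=21: (idle)
t=22: (idle)
t=23: (idle)
t=24: (idle)

running at tick 14 = B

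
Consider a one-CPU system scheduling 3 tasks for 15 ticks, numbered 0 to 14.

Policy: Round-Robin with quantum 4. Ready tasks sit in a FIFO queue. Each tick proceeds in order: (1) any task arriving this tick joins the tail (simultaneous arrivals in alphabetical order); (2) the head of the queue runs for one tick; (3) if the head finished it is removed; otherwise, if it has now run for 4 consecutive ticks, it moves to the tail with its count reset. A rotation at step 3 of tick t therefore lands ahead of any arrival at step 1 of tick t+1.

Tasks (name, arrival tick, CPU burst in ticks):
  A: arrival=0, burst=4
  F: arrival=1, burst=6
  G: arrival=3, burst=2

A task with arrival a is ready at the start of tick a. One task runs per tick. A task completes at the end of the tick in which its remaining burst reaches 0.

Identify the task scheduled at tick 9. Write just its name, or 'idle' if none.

running at tick 9 = G

t=0: queue=[A] q_used=0 → run A
t=1: queue=[A,F] q_used=1 → run A
t=2: queue=[A,F] q_used=2 → run A
t=3: queue=[A,F,G] q_used=3 → run A
t=4: queue=[F,G] q_used=0 → run F
t=5: queue=[F,G] q_used=1 → run F
t=6: queue=[F,G] q_used=2 → run F
t=7: queue=[F,G] q_used=3 → run F
t=8: queue=[G,F] q_used=0 → run G
t=9: queue=[G,F] q_used=1 → run G
t=10: queue=[F] q_used=0 → run F
t=11: queue=[F] q_used=1 → run F
t=12: (idle)
t=13: (idle)
t=14: (idle)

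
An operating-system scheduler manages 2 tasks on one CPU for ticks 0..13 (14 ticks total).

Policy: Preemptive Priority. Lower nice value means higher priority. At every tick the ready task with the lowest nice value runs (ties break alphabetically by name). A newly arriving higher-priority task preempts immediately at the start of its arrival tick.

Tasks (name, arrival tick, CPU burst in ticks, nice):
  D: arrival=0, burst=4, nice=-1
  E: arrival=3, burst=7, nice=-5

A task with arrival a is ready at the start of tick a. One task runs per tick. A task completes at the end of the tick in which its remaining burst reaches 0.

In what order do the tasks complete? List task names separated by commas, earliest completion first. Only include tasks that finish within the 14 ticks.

t=0: ready={D} → run D
t=1: ready={D} → run D
t=2: ready={D} → run D
t=3: ready={D,E} → run E
t=4: ready={D,E} → run E
t=5: ready={D,E} → run E
t=6: ready={D,E} → run E
t=7: ready={D,E} → run E
t=8: ready={D,E} → run E
t=9: ready={D,E} → run E
t=10: ready={D} → run D
t=11: (idle)
t=12: (idle)
t=13: (idle)

completion order = E, D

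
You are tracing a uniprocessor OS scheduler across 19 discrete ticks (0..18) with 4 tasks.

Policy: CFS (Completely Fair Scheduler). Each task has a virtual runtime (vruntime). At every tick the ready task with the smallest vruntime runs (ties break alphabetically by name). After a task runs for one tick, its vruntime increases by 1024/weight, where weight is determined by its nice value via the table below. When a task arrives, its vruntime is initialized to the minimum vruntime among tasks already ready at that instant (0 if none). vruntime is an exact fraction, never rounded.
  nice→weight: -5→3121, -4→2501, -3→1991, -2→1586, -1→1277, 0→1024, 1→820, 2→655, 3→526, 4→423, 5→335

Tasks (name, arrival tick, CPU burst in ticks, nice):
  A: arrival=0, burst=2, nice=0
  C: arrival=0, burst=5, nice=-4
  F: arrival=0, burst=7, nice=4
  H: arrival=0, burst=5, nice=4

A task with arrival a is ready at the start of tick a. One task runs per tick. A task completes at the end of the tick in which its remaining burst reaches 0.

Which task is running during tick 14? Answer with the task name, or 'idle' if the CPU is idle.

running at tick 14 = H

t=0: vr[A=0 C=0 F=0 H=0] → run A
t=1: vr[A=1 C=0 F=0 H=0] → run C
t=2: vr[A=1 C=1024/2501 F=0 H=0] → run F
t=3: vr[A=1 C=1024/2501 F=1024/423 H=0] → run H
t=4: vr[A=1 C=1024/2501 F=1024/423 H=1024/423] → run C
t=5: vr[A=1 C=2048/2501 F=1024/423 H=1024/423] → run C
t=6: vr[A=1 C=3072/2501 F=1024/423 H=1024/423] → run A
t=7: vr[C=3072/2501 F=1024/423 H=1024/423] → run C
t=8: vr[C=4096/2501 F=1024/423 H=1024/423] → run C
t=9: vr[F=1024/423 H=1024/423] → run F
t=10: vr[F=2048/423 H=1024/423] → run H
t=11: vr[F=2048/423 H=2048/423] → run F
t=12: vr[F=1024/141 H=2048/423] → run H
t=13: vr[F=1024/141 H=1024/141] → run F
t=14: vr[F=4096/423 H=1024/141] → run H
t=15: vr[F=4096/423 H=4096/423] → run F
t=16: vr[F=5120/423 H=4096/423] → run H
t=17: vr[F=5120/423] → run F
t=18: vr[F=2048/141] → run F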